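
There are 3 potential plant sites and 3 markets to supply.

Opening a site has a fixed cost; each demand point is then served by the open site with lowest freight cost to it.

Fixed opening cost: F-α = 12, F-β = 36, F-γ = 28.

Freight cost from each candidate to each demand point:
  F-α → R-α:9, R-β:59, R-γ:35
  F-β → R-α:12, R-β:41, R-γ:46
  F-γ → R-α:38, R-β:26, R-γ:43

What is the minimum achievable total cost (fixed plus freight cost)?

110

Open {F-α, F-γ}: assign each demand point to its cheapest open site.
  R-α→F-α 9, R-β→F-γ 26, R-γ→F-α 35
  freight cost 70, fixed 40 → total 110.
Compare {F-α}: freight cost 103 + fixed 12 = 115.
Compare {F-α, F-β}: freight cost 85 + fixed 48 = 133.
Compare {F-β}: freight cost 99 + fixed 36 = 135.
All other subsets cost ≥ 115. Minimum total cost: 110.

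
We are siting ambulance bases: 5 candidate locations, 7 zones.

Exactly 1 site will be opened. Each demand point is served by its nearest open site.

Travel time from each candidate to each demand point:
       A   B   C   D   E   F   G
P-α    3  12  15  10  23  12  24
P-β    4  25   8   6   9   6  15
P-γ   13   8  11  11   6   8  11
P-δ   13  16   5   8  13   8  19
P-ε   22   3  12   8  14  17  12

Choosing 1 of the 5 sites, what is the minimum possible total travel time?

Open {P-γ}.
  A→P-γ 13, B→P-γ 8, C→P-γ 11, D→P-γ 11, E→P-γ 6, F→P-γ 8, G→P-γ 11  ⇒ total 68.
Compare {P-β}: total 73.
Compare {P-δ}: total 82.
No size-1 selection does better; minimum is 68.

68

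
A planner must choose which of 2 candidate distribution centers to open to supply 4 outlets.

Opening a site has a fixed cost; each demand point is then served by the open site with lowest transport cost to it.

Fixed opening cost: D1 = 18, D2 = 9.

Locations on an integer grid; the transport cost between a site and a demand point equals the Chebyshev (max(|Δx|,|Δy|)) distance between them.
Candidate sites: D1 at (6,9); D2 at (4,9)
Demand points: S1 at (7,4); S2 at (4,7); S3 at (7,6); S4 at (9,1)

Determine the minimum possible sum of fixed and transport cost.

27

Open {D2}: assign each demand point to its cheapest open site.
  S1→D2 5, S2→D2 2, S3→D2 3, S4→D2 8
  transport cost 18, fixed 9 → total 27.
Compare {D1}: transport cost 18 + fixed 18 = 36.
Compare {D1, D2}: transport cost 18 + fixed 27 = 45.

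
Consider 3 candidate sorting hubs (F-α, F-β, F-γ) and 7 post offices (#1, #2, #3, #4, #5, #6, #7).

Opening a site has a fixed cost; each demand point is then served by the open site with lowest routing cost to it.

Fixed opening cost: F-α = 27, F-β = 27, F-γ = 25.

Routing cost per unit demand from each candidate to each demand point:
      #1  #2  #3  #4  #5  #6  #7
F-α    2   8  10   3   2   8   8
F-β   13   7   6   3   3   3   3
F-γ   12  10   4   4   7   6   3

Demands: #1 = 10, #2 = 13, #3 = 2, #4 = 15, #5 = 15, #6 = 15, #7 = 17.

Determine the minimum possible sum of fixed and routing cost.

Open {F-α, F-β}: assign each demand point to its cheapest open site.
  #1→F-α 10×2=20, #2→F-β 13×7=91, #3→F-β 2×6=12, #4→F-α 15×3=45, #5→F-α 15×2=30, #6→F-β 15×3=45, #7→F-β 17×3=51
  routing cost 294, fixed 54 → total 348.
Compare {F-α, F-β, F-γ}: routing cost 290 + fixed 79 = 369.
Compare {F-α, F-γ}: routing cost 348 + fixed 52 = 400.
Compare {F-β}: routing cost 419 + fixed 27 = 446.
All other subsets cost ≥ 369. Minimum total cost: 348.

348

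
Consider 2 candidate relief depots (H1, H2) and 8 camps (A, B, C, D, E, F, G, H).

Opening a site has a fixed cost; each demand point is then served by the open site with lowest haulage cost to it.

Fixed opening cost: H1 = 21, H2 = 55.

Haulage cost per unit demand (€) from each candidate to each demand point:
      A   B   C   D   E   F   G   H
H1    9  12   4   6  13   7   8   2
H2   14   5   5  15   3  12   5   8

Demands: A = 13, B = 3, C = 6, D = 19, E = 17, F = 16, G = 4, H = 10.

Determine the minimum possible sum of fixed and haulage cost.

Open {H1, H2}: assign each demand point to its cheapest open site.
  A→H1 13×9=117, B→H2 3×5=15, C→H1 6×4=24, D→H1 19×6=114, E→H2 17×3=51, F→H1 16×7=112, G→H2 4×5=20, H→H1 10×2=20
  haulage cost 473, fixed 76 → total 549.
Compare {H1}: haulage cost 676 + fixed 21 = 697.
Compare {H2}: haulage cost 855 + fixed 55 = 910.

549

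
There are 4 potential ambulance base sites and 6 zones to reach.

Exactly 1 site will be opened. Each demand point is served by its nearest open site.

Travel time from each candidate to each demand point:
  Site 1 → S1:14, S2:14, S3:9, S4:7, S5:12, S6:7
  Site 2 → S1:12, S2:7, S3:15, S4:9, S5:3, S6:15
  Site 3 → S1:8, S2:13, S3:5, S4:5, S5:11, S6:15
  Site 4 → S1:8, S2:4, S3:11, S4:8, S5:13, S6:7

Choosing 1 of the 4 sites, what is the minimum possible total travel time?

Open {Site 4}.
  S1→Site 4 8, S2→Site 4 4, S3→Site 4 11, S4→Site 4 8, S5→Site 4 13, S6→Site 4 7  ⇒ total 51.
Compare {Site 3}: total 57.
Compare {Site 2}: total 61.
No size-1 selection does better; minimum is 51.

51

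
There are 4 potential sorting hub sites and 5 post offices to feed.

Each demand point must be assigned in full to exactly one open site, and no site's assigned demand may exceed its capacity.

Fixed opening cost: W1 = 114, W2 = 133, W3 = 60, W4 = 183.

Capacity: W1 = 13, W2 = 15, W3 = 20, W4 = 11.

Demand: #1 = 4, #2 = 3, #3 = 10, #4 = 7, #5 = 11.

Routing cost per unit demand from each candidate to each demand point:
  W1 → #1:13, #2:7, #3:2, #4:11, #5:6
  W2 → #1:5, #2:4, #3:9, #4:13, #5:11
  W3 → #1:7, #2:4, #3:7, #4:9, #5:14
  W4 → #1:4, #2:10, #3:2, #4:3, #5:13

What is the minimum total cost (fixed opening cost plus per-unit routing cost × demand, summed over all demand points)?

Open {W2, W3}; cheapest assignment that respects the capacities:
  W2 (cap 15, load 15): #1, #5 — cost 4×5 + 11×11 = 141
  W3 (cap 20, load 20): #2, #3, #4 — cost 3×4 + 10×7 + 7×9 = 145
  Shipping 286, fixed 193 → total 479.
  Any other capacity-feasible assignment to {W2, W3} ships for at least 286.
Compare {W1, W2, W3}: its best feasible assignment gives total 538.
Compare {W1, W3, W4}: its best feasible assignment gives total 542.
Every other set of open sites that can feasibly serve all demand totals ≥ 538 even under its best assignment. Minimum: 479.

479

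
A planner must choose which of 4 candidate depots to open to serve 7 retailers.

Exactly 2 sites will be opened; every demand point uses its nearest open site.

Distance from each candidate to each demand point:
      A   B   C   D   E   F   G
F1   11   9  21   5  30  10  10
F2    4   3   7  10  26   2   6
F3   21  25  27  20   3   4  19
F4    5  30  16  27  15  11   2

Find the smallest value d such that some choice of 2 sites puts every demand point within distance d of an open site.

10

Open {F2, F3}.
  Farthest demand point is D at distance 10 (to F2); all others are ≤ 10.
With {F2, F4} the worst case is 15.
With {F1, F4} the worst case is 16.
No size-2 selection achieves below 10.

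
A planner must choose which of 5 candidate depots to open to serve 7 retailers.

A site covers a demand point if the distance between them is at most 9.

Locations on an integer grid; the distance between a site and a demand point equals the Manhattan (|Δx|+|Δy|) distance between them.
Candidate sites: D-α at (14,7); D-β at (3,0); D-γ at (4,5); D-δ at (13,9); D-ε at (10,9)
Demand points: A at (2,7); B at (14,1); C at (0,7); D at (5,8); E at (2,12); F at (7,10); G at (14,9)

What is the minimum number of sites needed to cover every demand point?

2

Coverage sets (demand points within 9 of each site):
  D-α: {B, G}
  D-β: {A}
  D-γ: {A, C, D, E, F}
  D-δ: {B, D, F, G}
  D-ε: {D, F, G}
No single site covers all 7 demand points.
But {D-α, D-γ} covers everything, so the minimum is 2.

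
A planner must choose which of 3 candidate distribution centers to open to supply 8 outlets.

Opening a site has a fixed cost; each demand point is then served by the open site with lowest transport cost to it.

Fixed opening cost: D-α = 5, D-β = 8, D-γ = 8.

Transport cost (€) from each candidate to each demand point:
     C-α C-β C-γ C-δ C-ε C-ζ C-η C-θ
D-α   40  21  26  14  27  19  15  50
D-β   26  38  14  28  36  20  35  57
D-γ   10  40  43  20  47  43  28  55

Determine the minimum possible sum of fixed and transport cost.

191

Open {D-α, D-β, D-γ}: assign each demand point to its cheapest open site.
  C-α→D-γ 10, C-β→D-α 21, C-γ→D-β 14, C-δ→D-α 14, C-ε→D-α 27, C-ζ→D-α 19, C-η→D-α 15, C-θ→D-α 50
  transport cost 170, fixed 21 → total 191.
Compare {D-α, D-γ}: transport cost 182 + fixed 13 = 195.
Compare {D-α, D-β}: transport cost 186 + fixed 13 = 199.
Compare {D-α}: transport cost 212 + fixed 5 = 217.
All other subsets cost ≥ 195. Minimum total cost: 191.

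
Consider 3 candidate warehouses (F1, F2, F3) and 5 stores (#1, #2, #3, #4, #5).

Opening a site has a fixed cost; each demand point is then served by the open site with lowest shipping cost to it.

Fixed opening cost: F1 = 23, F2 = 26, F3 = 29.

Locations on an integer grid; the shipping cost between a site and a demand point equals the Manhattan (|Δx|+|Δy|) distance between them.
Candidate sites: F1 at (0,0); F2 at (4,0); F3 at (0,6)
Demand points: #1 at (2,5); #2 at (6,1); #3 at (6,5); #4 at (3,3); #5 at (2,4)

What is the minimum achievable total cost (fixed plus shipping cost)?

Open {F2}: assign each demand point to its cheapest open site.
  #1→F2 7, #2→F2 3, #3→F2 7, #4→F2 4, #5→F2 6
  shipping cost 27, fixed 26 → total 53.
Compare {F1}: shipping cost 37 + fixed 23 = 60.
Compare {F3}: shipping cost 31 + fixed 29 = 60.
Compare {F1, F2}: shipping cost 27 + fixed 49 = 76.
All other subsets cost ≥ 60. Minimum total cost: 53.

53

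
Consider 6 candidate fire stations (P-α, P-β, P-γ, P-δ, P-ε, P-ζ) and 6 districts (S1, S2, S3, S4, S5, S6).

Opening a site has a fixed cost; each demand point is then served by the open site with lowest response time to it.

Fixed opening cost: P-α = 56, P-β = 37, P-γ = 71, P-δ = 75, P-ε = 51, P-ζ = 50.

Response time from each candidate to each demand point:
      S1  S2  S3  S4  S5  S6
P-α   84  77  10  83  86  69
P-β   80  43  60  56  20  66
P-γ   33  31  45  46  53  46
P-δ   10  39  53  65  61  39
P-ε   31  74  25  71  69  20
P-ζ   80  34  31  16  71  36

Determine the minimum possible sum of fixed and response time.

283

Open {P-β, P-ε}: assign each demand point to its cheapest open site.
  S1→P-ε 31, S2→P-β 43, S3→P-ε 25, S4→P-β 56, S5→P-β 20, S6→P-ε 20
  response time 195, fixed 88 → total 283.
Compare {P-β, P-ε, P-ζ}: response time 146 + fixed 138 = 284.
Compare {P-ε, P-ζ}: response time 195 + fixed 101 = 296.
Compare {P-β, P-ζ}: response time 217 + fixed 87 = 304.
All other subsets cost ≥ 284. Minimum total cost: 283.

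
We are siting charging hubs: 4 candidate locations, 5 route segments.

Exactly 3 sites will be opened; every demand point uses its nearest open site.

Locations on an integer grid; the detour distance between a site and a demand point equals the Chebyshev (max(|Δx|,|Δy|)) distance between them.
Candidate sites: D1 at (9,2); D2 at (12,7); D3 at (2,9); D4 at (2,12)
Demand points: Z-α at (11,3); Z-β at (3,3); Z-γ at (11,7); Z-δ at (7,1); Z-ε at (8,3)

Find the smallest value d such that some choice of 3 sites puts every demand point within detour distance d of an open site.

6

Open {D1, D2, D3}.
  Farthest demand point is Z-β at detour distance 6 (to D1); all others are ≤ 6.
With {D1, D2, D4} the worst case is 6.
With {D1, D3, D4} the worst case is 6.
No size-3 selection achieves below 6.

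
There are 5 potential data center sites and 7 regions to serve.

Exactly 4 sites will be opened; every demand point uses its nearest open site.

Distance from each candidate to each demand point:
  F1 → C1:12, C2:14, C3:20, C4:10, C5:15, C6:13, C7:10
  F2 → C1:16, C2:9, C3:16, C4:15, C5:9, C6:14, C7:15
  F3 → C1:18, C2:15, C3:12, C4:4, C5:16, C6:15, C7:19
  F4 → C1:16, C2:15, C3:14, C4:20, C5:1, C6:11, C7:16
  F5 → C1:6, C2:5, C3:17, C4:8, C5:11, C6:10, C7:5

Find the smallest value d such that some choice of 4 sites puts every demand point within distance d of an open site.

12

Open {F1, F2, F3, F4}.
  Farthest demand point is C1 at distance 12 (to F1); all others are ≤ 12.
With {F1, F2, F3, F5} the worst case is 12.
With {F1, F3, F4, F5} the worst case is 12.
No size-4 selection achieves below 12.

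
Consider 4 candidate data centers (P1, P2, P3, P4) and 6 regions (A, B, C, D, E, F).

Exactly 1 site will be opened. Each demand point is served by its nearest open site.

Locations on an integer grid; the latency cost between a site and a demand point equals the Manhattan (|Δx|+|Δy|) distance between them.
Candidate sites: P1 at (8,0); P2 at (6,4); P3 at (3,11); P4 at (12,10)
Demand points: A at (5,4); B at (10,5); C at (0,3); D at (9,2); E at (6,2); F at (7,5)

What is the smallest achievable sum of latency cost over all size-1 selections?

22

Open {P2}.
  A→P2 1, B→P2 5, C→P2 7, D→P2 5, E→P2 2, F→P2 2  ⇒ total 22.
Compare {P1}: total 38.
Compare {P3}: total 70.
No size-1 selection does better; minimum is 22.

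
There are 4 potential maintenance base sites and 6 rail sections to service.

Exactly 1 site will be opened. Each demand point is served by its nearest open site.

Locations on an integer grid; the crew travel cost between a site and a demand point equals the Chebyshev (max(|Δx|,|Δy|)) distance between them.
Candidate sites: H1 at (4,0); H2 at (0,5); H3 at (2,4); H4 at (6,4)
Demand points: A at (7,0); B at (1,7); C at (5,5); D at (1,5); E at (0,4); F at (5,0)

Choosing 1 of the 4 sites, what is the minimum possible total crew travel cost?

18

Open {H3}.
  A→H3 5, B→H3 3, C→H3 3, D→H3 1, E→H3 2, F→H3 4  ⇒ total 18.
Compare {H2}: total 21.
Compare {H1}: total 25.
No size-1 selection does better; minimum is 18.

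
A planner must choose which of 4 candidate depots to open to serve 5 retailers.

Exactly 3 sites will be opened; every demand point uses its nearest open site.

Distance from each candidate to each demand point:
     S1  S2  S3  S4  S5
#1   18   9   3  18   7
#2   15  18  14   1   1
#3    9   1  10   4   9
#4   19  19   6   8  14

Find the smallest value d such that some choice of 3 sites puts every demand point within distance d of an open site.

9

Open {#1, #2, #3}.
  Farthest demand point is S1 at distance 9 (to #3); all others are ≤ 9.
With {#1, #3, #4} the worst case is 9.
With {#2, #3, #4} the worst case is 9.
No size-3 selection achieves below 9.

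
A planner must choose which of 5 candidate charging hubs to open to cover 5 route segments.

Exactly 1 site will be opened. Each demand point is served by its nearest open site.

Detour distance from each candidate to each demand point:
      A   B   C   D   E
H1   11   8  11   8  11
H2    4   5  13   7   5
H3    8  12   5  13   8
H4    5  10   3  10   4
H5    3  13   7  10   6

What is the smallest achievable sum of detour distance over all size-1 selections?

32

Open {H4}.
  A→H4 5, B→H4 10, C→H4 3, D→H4 10, E→H4 4  ⇒ total 32.
Compare {H2}: total 34.
Compare {H5}: total 39.
No size-1 selection does better; minimum is 32.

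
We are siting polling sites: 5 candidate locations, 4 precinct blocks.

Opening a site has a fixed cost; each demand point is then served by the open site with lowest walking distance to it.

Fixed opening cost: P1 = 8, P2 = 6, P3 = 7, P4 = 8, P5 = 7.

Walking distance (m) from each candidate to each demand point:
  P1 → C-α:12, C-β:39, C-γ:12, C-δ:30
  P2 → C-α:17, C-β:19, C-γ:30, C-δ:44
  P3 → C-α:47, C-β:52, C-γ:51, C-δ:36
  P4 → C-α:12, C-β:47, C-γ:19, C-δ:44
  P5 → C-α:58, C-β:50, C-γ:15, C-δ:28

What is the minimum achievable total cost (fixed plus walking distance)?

87

Open {P1, P2}: assign each demand point to its cheapest open site.
  C-α→P1 12, C-β→P2 19, C-γ→P1 12, C-δ→P1 30
  walking distance 73, fixed 14 → total 87.
Compare {P2, P5}: walking distance 79 + fixed 13 = 92.
Compare {P1, P2, P5}: walking distance 71 + fixed 21 = 92.
Compare {P1, P2, P3}: walking distance 73 + fixed 21 = 94.
All other subsets cost ≥ 92. Minimum total cost: 87.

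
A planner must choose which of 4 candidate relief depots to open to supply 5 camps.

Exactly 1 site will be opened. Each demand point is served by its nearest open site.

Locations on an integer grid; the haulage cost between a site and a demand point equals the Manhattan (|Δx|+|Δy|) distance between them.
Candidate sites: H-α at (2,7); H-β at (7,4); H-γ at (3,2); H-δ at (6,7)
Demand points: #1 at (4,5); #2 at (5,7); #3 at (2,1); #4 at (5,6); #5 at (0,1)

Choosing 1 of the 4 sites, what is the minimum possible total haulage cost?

Open {H-γ}.
  #1→H-γ 4, #2→H-γ 7, #3→H-γ 2, #4→H-γ 6, #5→H-γ 4  ⇒ total 23.
Compare {H-α}: total 25.
Compare {H-δ}: total 29.
No size-1 selection does better; minimum is 23.

23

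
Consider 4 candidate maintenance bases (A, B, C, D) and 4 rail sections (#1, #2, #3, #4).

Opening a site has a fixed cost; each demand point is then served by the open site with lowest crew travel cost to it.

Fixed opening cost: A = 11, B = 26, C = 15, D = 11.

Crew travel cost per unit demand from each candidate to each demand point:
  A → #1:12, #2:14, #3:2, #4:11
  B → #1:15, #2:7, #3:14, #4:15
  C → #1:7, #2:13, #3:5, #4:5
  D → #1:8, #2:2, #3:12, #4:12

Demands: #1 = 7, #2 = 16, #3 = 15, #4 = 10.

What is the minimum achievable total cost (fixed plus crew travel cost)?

Open {A, C, D}: assign each demand point to its cheapest open site.
  #1→C 7×7=49, #2→D 16×2=32, #3→A 15×2=30, #4→C 10×5=50
  crew travel cost 161, fixed 37 → total 198.
Compare {A, B, C, D}: crew travel cost 161 + fixed 63 = 224.
Compare {C, D}: crew travel cost 206 + fixed 26 = 232.
Compare {A, D}: crew travel cost 228 + fixed 22 = 250.
All other subsets cost ≥ 224. Minimum total cost: 198.

198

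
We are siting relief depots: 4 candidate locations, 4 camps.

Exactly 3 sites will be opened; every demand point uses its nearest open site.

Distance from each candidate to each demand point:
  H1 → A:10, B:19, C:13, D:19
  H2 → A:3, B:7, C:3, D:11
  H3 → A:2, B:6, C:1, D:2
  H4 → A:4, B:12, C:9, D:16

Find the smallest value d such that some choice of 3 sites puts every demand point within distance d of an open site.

Open {H1, H2, H3}.
  Farthest demand point is B at distance 6 (to H3); all others are ≤ 6.
With {H1, H3, H4} the worst case is 6.
With {H2, H3, H4} the worst case is 6.
No size-3 selection achieves below 6.

6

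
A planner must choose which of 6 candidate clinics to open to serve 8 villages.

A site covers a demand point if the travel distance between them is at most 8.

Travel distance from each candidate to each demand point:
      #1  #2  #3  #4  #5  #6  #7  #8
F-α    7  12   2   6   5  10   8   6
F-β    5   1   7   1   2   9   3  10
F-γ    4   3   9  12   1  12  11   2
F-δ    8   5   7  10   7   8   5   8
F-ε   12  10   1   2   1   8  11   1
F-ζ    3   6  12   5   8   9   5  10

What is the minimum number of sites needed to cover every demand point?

Coverage sets (demand points within 8 of each site):
  F-α: {#1, #3, #4, #5, #7, #8}
  F-β: {#1, #2, #3, #4, #5, #7}
  F-γ: {#1, #2, #5, #8}
  F-δ: {#1, #2, #3, #5, #6, #7, #8}
  F-ε: {#3, #4, #5, #6, #8}
  F-ζ: {#1, #2, #4, #5, #7}
No single site covers all 8 demand points.
But {F-α, F-δ} covers everything, so the minimum is 2.

2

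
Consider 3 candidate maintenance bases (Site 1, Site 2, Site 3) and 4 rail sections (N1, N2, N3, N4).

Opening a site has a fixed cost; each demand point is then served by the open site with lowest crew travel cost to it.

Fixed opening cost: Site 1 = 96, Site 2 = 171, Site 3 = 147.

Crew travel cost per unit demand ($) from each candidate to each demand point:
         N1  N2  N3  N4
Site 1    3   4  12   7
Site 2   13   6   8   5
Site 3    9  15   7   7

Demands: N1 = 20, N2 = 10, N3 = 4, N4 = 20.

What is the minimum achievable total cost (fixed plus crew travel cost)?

384

Open {Site 1}: assign each demand point to its cheapest open site.
  N1→Site 1 20×3=60, N2→Site 1 10×4=40, N3→Site 1 4×12=48, N4→Site 1 20×7=140
  crew travel cost 288, fixed 96 → total 384.
Compare {Site 1, Site 2}: crew travel cost 232 + fixed 267 = 499.
Compare {Site 1, Site 3}: crew travel cost 268 + fixed 243 = 511.
Compare {Site 2}: crew travel cost 452 + fixed 171 = 623.
All other subsets cost ≥ 499. Minimum total cost: 384.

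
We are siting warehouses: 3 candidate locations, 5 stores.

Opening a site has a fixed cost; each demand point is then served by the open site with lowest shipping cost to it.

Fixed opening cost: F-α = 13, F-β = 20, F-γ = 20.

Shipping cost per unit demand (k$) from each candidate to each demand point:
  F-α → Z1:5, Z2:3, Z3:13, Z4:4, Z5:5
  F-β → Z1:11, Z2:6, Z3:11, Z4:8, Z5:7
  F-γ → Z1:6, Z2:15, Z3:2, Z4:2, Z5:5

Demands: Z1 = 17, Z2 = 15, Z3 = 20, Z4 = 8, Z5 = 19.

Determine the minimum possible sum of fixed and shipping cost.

Open {F-α, F-γ}: assign each demand point to its cheapest open site.
  Z1→F-α 17×5=85, Z2→F-α 15×3=45, Z3→F-γ 20×2=40, Z4→F-γ 8×2=16, Z5→F-α 19×5=95
  shipping cost 281, fixed 33 → total 314.
Compare {F-α, F-β, F-γ}: shipping cost 281 + fixed 53 = 334.
Compare {F-β, F-γ}: shipping cost 343 + fixed 40 = 383.
Compare {F-γ}: shipping cost 478 + fixed 20 = 498.
All other subsets cost ≥ 334. Minimum total cost: 314.

314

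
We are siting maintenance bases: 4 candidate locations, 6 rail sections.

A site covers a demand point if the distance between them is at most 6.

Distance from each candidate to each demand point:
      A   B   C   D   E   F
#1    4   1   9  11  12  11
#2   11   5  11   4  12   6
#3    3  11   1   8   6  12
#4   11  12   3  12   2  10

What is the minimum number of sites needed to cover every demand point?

2

Coverage sets (demand points within 6 of each site):
  #1: {A, B}
  #2: {B, D, F}
  #3: {A, C, E}
  #4: {C, E}
No single site covers all 6 demand points.
But {#2, #3} covers everything, so the minimum is 2.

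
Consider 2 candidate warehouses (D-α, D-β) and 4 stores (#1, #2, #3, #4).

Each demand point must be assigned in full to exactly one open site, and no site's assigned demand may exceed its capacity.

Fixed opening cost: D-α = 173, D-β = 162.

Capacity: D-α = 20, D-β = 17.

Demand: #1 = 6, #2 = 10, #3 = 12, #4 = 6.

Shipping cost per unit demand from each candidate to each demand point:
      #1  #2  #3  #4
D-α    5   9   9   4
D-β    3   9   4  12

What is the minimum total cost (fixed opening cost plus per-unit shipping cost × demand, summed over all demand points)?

575

Open {D-α, D-β}; cheapest assignment that respects the capacities:
  D-α (cap 20, load 18): #3, #4 — cost 12×9 + 6×4 = 132
  D-β (cap 17, load 16): #1, #2 — cost 6×3 + 10×9 = 108
  Shipping 240, fixed 335 → total 575.
  Any other capacity-feasible assignment to {D-α, D-β} ships for at least 240.
Total demand is 34 and no other set of sites has combined capacity ≥ 34, so {D-α, D-β} is the only feasible choice of open sites. Minimum: 575.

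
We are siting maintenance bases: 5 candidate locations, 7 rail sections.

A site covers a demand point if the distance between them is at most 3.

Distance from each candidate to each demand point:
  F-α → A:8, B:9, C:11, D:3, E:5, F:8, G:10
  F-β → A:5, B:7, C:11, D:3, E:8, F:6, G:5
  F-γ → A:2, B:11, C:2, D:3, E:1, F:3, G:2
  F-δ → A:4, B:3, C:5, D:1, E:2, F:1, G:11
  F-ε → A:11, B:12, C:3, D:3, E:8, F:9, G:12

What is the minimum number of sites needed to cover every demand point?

Coverage sets (demand points within 3 of each site):
  F-α: {D}
  F-β: {D}
  F-γ: {A, C, D, E, F, G}
  F-δ: {B, D, E, F}
  F-ε: {C, D}
No single site covers all 7 demand points.
But {F-γ, F-δ} covers everything, so the minimum is 2.

2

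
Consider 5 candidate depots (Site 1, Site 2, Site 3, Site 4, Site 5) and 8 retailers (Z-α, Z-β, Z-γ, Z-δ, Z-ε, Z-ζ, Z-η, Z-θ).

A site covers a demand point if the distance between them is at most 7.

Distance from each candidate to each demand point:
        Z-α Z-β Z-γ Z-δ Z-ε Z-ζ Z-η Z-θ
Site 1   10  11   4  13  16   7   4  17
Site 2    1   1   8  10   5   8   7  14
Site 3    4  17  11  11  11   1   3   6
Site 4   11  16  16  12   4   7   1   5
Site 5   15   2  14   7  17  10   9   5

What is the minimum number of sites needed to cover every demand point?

3

Coverage sets (demand points within 7 of each site):
  Site 1: {Z-γ, Z-ζ, Z-η}
  Site 2: {Z-α, Z-β, Z-ε, Z-η}
  Site 3: {Z-α, Z-ζ, Z-η, Z-θ}
  Site 4: {Z-ε, Z-ζ, Z-η, Z-θ}
  Site 5: {Z-β, Z-δ, Z-θ}
No 2 sites suffice: every size-2 union leaves at least one demand point uncovered.
But {Site 1, Site 2, Site 5} covers everything, so the minimum is 3.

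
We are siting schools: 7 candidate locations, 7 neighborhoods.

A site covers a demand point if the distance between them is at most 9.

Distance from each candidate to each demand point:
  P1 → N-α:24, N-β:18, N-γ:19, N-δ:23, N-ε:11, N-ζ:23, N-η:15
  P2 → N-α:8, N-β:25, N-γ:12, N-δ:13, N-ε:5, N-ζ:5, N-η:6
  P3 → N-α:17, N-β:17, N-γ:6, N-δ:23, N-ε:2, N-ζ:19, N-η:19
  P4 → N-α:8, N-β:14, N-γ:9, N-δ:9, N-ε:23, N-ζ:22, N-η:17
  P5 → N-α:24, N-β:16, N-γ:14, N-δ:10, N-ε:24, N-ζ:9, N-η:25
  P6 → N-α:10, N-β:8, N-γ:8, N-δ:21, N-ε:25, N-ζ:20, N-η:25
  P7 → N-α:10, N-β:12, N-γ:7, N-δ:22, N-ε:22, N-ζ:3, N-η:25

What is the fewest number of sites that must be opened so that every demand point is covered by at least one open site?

3

Coverage sets (demand points within 9 of each site):
  P1: {}
  P2: {N-α, N-ε, N-ζ, N-η}
  P3: {N-γ, N-ε}
  P4: {N-α, N-γ, N-δ}
  P5: {N-ζ}
  P6: {N-β, N-γ}
  P7: {N-γ, N-ζ}
No 2 sites suffice: every size-2 union leaves at least one demand point uncovered.
But {P2, P4, P6} covers everything, so the minimum is 3.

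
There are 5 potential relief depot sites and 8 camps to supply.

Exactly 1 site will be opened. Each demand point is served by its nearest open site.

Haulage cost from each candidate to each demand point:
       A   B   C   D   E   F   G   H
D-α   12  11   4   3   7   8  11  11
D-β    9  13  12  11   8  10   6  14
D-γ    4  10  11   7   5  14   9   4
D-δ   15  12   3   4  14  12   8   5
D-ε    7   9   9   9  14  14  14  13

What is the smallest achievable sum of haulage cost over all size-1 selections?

Open {D-γ}.
  A→D-γ 4, B→D-γ 10, C→D-γ 11, D→D-γ 7, E→D-γ 5, F→D-γ 14, G→D-γ 9, H→D-γ 4  ⇒ total 64.
Compare {D-α}: total 67.
Compare {D-δ}: total 73.
No size-1 selection does better; minimum is 64.

64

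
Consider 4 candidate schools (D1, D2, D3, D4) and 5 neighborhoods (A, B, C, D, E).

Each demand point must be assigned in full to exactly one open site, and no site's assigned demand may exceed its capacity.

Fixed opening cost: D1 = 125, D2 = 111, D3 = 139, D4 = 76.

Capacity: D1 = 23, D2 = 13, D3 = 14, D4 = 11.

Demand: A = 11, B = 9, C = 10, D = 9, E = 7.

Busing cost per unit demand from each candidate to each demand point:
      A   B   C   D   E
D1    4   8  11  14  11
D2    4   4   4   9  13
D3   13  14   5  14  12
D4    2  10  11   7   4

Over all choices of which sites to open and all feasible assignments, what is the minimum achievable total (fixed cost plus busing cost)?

Open {D1, D2, D3, D4}; cheapest assignment that respects the capacities:
  D1 (cap 23, load 18): A, E — cost 11×4 + 7×11 = 121
  D2 (cap 13, load 9): B — cost 9×4 = 36
  D3 (cap 14, load 10): C — cost 10×5 = 50
  D4 (cap 11, load 9): D — cost 9×7 = 63
  Shipping 270, fixed 451 → total 721.
  Any other capacity-feasible assignment to {D1, D2, D3, D4} ships for at least 270.
Total demand is 46; every other set of sites either has combined capacity below 46 or cannot fit the demands without splitting one across sites, so {D1, D2, D3, D4} is the only feasible choice of open sites. Minimum: 721.

721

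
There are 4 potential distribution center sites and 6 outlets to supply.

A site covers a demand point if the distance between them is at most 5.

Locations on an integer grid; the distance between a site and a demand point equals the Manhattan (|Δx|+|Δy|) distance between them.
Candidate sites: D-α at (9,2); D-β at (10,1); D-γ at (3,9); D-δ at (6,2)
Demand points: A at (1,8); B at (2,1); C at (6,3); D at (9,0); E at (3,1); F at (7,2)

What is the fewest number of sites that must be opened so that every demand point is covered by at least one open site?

2

Coverage sets (demand points within 5 of each site):
  D-α: {C, D, F}
  D-β: {D, F}
  D-γ: {A}
  D-δ: {B, C, D, E, F}
No single site covers all 6 demand points.
But {D-γ, D-δ} covers everything, so the minimum is 2.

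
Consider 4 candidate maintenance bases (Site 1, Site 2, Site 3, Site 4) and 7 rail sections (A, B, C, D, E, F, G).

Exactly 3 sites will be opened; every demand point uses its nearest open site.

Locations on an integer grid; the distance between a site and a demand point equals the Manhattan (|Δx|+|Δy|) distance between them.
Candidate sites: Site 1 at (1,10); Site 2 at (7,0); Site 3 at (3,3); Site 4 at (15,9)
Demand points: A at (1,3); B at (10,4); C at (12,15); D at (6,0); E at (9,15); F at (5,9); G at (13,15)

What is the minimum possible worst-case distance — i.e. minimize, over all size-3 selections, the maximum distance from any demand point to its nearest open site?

Open {Site 1, Site 2, Site 4}.
  Farthest demand point is E at distance 12 (to Site 4); all others are ≤ 12.
With {Site 1, Site 3, Site 4} the worst case is 12.
With {Site 2, Site 3, Site 4} the worst case is 12.
No size-3 selection achieves below 12.

12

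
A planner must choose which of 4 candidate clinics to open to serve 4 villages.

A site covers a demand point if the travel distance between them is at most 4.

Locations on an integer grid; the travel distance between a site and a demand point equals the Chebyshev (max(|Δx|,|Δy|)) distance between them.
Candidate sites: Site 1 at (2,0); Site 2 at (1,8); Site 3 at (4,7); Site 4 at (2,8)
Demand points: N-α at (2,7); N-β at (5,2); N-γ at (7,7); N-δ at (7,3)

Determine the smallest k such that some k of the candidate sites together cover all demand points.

Coverage sets (demand points within 4 of each site):
  Site 1: {N-β}
  Site 2: {N-α}
  Site 3: {N-α, N-γ, N-δ}
  Site 4: {N-α}
No single site covers all 4 demand points.
But {Site 1, Site 3} covers everything, so the minimum is 2.

2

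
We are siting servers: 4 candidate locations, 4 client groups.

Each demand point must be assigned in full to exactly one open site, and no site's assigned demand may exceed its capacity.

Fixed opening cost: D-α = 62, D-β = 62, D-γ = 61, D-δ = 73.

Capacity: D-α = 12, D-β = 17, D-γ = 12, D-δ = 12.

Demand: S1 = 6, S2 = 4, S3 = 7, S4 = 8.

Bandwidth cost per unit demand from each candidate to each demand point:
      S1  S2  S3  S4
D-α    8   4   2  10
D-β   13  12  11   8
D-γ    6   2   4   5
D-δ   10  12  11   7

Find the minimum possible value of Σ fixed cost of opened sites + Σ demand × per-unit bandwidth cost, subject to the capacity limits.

296

Open {D-α, D-β}; cheapest assignment that respects the capacities:
  D-α (cap 12, load 11): S2, S3 — cost 4×4 + 7×2 = 30
  D-β (cap 17, load 14): S1, S4 — cost 6×13 + 8×8 = 142
  Shipping 172, fixed 124 → total 296.
  Any other capacity-feasible assignment to {D-α, D-β} ships for at least 172.
Compare {D-β, D-γ}: its best feasible assignment gives total 301.
Compare {D-α, D-β, D-γ}: its best feasible assignment gives total 307.
Every other set of open sites that can feasibly serve all demand totals ≥ 301 even under its best assignment. Minimum: 296.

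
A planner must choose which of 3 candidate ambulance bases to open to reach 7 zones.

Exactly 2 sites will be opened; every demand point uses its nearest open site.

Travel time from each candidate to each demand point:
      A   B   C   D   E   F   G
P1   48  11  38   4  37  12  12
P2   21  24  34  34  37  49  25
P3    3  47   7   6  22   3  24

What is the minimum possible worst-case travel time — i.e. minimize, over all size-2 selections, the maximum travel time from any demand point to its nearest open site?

Open {P1, P3}.
  Farthest demand point is E at travel time 22 (to P3); all others are ≤ 22.
With {P2, P3} the worst case is 24.
With {P1, P2} the worst case is 37.
No size-2 selection achieves below 22.

22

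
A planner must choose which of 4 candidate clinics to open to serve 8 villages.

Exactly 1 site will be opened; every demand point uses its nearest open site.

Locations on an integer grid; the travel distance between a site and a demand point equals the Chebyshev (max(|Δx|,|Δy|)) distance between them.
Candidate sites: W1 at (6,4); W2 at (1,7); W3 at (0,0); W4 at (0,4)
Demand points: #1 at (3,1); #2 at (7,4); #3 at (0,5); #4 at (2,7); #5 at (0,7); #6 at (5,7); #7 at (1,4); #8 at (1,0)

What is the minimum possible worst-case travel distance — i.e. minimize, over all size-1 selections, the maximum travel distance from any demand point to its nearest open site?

6

Open {W1}.
  Farthest demand point is #3 at travel distance 6 (to W1); all others are ≤ 6.
With {W2} the worst case is 7.
With {W3} the worst case is 7.
No size-1 selection achieves below 6.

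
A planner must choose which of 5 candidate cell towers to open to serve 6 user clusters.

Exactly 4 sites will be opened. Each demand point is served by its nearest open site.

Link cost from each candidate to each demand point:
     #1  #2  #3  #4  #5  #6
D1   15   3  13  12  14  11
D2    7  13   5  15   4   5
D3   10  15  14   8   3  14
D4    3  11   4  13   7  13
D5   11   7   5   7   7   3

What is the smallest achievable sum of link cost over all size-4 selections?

Open {D1, D3, D4, D5}.
  #1→D4 3, #2→D1 3, #3→D4 4, #4→D5 7, #5→D3 3, #6→D5 3  ⇒ total 23.
Compare {D1, D2, D4, D5}: total 24.
Compare {D1, D2, D3, D4}: total 26.
No size-4 selection does better; minimum is 23.

23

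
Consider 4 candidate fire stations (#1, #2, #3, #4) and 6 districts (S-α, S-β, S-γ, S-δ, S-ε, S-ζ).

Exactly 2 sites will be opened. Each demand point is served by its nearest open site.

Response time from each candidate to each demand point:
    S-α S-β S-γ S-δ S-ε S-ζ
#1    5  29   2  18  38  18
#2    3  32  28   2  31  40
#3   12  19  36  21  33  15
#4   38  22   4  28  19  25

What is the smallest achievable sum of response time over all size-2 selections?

75

Open {#2, #4}.
  S-α→#2 3, S-β→#4 22, S-γ→#4 4, S-δ→#2 2, S-ε→#4 19, S-ζ→#4 25  ⇒ total 75.
Compare {#1, #4}: total 84.
Compare {#1, #2}: total 85.
No size-2 selection does better; minimum is 75.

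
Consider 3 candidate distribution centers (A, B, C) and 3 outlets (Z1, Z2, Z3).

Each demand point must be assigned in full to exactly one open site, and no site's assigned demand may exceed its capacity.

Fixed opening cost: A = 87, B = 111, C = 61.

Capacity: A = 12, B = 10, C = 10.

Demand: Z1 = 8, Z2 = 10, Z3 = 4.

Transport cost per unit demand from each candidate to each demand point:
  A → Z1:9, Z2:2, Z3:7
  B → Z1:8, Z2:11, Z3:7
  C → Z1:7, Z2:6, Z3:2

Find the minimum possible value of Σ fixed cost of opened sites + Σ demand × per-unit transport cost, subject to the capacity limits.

308

Open {A, C}; cheapest assignment that respects the capacities:
  A (cap 12, load 12): Z1, Z3 — cost 8×9 + 4×7 = 100
  C (cap 10, load 10): Z2 — cost 10×6 = 60
  Shipping 160, fixed 148 → total 308.
  Any other capacity-feasible assignment to {A, C} ships for at least 160.
Compare {A, B, C}: its best feasible assignment gives total 351.
Compare {A, B}: its best feasible assignment gives total 408.
Every other set of open sites that can feasibly serve all demand totals ≥ 351 even under its best assignment. Minimum: 308.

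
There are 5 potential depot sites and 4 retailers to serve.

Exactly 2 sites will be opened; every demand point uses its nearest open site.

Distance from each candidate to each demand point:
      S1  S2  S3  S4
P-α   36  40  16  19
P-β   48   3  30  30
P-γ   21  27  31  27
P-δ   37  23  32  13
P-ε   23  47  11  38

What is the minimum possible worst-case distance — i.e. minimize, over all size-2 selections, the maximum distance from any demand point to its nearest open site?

23

Open {P-δ, P-ε}.
  Farthest demand point is S1 at distance 23 (to P-ε); all others are ≤ 23.
With {P-α, P-γ} the worst case is 27.
With {P-γ, P-ε} the worst case is 27.
No size-2 selection achieves below 23.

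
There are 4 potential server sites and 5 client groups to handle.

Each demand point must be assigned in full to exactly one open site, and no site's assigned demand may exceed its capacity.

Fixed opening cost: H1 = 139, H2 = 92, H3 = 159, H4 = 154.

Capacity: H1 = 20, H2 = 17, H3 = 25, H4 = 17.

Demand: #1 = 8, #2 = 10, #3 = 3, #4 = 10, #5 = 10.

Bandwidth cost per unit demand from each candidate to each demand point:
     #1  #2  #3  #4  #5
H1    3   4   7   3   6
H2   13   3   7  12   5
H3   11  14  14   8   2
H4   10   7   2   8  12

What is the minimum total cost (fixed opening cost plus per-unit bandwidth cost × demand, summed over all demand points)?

Open {H1, H3}; cheapest assignment that respects the capacities:
  H1 (cap 20, load 18): #1, #2 — cost 8×3 + 10×4 = 64
  H3 (cap 25, load 23): #3, #4, #5 — cost 3×14 + 10×8 + 10×2 = 142
  Shipping 206, fixed 298 → total 504.
  Any other capacity-feasible assignment to {H1, H3} ships for at least 206.
Compare {H1, H2, H3}: its best feasible assignment gives total 515.
Compare {H1, H2, H4}: its best feasible assignment gives total 565.
Every other set of open sites that can feasibly serve all demand totals ≥ 515 even under its best assignment. Minimum: 504.

504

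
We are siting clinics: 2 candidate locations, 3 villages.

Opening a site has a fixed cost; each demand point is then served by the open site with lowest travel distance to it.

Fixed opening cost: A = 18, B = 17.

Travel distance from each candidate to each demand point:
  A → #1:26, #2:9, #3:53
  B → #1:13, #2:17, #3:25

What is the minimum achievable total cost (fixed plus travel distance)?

72

Open {B}: assign each demand point to its cheapest open site.
  #1→B 13, #2→B 17, #3→B 25
  travel distance 55, fixed 17 → total 72.
Compare {A, B}: travel distance 47 + fixed 35 = 82.
Compare {A}: travel distance 88 + fixed 18 = 106.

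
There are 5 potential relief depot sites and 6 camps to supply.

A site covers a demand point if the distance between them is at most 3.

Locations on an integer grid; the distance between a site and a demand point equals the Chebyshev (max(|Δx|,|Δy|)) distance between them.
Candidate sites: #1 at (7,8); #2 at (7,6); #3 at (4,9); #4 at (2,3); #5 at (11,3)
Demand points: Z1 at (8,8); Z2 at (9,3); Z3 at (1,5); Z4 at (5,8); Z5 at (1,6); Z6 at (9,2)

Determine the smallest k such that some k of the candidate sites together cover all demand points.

Coverage sets (demand points within 3 of each site):
  #1: {Z1, Z4}
  #2: {Z1, Z2, Z4}
  #3: {Z4, Z5}
  #4: {Z3, Z5}
  #5: {Z2, Z6}
No 2 sites suffice: every size-2 union leaves at least one demand point uncovered.
But {#1, #4, #5} covers everything, so the minimum is 3.

3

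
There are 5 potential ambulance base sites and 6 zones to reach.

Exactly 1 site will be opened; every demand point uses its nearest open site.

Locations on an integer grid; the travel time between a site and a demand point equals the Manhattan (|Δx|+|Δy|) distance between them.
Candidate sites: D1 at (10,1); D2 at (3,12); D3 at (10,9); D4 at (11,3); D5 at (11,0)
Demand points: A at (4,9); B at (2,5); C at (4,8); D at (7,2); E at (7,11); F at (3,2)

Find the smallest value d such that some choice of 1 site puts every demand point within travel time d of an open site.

13

Open {D4}.
  Farthest demand point is A at travel time 13 (to D4); all others are ≤ 13.
With {D1} the worst case is 14.
With {D2} the worst case is 14.
No size-1 selection achieves below 13.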